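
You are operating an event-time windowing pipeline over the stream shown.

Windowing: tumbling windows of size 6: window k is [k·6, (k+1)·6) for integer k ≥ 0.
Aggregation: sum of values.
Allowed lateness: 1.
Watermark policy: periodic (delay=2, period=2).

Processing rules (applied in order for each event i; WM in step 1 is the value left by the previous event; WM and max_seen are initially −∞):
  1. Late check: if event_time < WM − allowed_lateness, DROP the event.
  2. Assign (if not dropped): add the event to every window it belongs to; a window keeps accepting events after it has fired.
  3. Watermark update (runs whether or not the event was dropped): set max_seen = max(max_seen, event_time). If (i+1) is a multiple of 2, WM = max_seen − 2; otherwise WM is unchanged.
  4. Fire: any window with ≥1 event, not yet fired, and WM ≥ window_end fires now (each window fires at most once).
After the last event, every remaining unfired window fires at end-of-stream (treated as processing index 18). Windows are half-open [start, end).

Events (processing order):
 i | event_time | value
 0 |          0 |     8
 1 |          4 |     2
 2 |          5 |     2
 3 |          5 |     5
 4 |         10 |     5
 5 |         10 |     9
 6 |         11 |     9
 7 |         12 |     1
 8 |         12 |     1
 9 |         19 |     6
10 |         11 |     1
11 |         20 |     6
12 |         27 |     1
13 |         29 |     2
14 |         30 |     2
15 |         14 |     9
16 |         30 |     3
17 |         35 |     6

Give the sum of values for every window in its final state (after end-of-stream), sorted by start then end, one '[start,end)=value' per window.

i=0 t=0 v=8: → [0,6); WM=−∞
i=1 t=4 v=2: → [0,6); WM=2
i=2 t=5 v=2: → [0,6); WM=2
i=3 t=5 v=5: → [0,6); WM=3
i=4 t=10 v=5: → [6,12); WM=3
i=5 t=10 v=9: → [6,12); WM=8; [0,6) fires=17
i=6 t=11 v=9: → [6,12); WM=8
i=7 t=12 v=1: → [12,18); WM=10
i=8 t=12 v=1: → [12,18); WM=10
i=9 t=19 v=6: → [18,24); WM=17; [6,12) fires=23
i=10 t=11 v=1: DROP (t<17-1); WM=17
i=11 t=20 v=6: → [18,24); WM=18; [12,18) fires=2
i=12 t=27 v=1: → [24,30); WM=18
i=13 t=29 v=2: → [24,30); WM=27; [18,24) fires=12
i=14 t=30 v=2: → [30,36); WM=27
i=15 t=14 v=9: DROP (t<27-1); WM=28
i=16 t=30 v=3: → [30,36); WM=28
i=17 t=35 v=6: → [30,36); WM=33; [24,30) fires=3

[0,6)=17 [6,12)=23 [12,18)=2 [18,24)=12 [24,30)=3 [30,36)=11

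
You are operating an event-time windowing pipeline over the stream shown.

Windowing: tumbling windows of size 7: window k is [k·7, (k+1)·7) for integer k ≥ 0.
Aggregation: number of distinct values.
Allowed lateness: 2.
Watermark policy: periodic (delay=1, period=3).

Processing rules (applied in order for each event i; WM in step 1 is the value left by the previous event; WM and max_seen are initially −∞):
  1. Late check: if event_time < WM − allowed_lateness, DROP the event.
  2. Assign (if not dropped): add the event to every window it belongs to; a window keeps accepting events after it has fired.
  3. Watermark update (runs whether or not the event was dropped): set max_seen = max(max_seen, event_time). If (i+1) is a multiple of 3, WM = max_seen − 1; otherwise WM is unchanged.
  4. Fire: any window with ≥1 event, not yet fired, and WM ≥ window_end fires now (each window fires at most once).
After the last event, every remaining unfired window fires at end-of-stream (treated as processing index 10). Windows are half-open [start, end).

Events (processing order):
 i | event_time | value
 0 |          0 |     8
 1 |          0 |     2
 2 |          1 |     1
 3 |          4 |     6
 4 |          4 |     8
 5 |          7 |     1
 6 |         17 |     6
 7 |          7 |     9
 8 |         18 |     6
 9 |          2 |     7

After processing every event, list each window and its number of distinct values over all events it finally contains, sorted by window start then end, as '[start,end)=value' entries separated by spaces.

i=0 t=0 v=8: → [0,7); WM=−∞
i=1 t=0 v=2: → [0,7); WM=−∞
i=2 t=1 v=1: → [0,7); WM=0
i=3 t=4 v=6: → [0,7); WM=0
i=4 t=4 v=8: → [0,7); WM=0
i=5 t=7 v=1: → [7,14); WM=6
i=6 t=17 v=6: → [14,21); WM=6
i=7 t=7 v=9: → [7,14); WM=6
i=8 t=18 v=6: → [14,21); WM=17; [0,7) fires=4 [7,14) fires=2
i=9 t=2 v=7: DROP (t<17-2); WM=17

[0,7)=4 [7,14)=2 [14,21)=1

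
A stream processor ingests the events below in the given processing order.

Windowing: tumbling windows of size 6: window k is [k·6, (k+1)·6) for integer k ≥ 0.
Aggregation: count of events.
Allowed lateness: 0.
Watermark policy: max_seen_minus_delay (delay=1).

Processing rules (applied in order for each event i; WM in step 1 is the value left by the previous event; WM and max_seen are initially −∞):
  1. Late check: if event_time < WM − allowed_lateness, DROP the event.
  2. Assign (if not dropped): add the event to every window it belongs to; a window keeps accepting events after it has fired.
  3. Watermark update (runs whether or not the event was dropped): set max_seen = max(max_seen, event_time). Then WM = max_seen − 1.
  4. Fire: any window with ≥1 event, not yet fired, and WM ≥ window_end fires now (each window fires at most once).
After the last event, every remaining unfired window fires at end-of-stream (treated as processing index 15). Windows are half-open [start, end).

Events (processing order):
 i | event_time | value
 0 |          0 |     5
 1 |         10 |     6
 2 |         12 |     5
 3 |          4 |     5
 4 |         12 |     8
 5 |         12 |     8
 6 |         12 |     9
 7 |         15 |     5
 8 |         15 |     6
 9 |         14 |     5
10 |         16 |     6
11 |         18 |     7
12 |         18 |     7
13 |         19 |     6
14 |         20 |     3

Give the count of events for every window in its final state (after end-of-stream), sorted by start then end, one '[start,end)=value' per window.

[0,6)=1 [6,12)=1 [12,18)=8 [18,24)=4

i=0 t=0 v=5: → [0,6); WM=-1
i=1 t=10 v=6: → [6,12); WM=9; [0,6) fires=1
i=2 t=12 v=5: → [12,18); WM=11
i=3 t=4 v=5: DROP (t<11-0); WM=11
i=4 t=12 v=8: → [12,18); WM=11
i=5 t=12 v=8: → [12,18); WM=11
i=6 t=12 v=9: → [12,18); WM=11
i=7 t=15 v=5: → [12,18); WM=14; [6,12) fires=1
i=8 t=15 v=6: → [12,18); WM=14
i=9 t=14 v=5: → [12,18); WM=14
i=10 t=16 v=6: → [12,18); WM=15
i=11 t=18 v=7: → [18,24); WM=17
i=12 t=18 v=7: → [18,24); WM=17
i=13 t=19 v=6: → [18,24); WM=18; [12,18) fires=8
i=14 t=20 v=3: → [18,24); WM=19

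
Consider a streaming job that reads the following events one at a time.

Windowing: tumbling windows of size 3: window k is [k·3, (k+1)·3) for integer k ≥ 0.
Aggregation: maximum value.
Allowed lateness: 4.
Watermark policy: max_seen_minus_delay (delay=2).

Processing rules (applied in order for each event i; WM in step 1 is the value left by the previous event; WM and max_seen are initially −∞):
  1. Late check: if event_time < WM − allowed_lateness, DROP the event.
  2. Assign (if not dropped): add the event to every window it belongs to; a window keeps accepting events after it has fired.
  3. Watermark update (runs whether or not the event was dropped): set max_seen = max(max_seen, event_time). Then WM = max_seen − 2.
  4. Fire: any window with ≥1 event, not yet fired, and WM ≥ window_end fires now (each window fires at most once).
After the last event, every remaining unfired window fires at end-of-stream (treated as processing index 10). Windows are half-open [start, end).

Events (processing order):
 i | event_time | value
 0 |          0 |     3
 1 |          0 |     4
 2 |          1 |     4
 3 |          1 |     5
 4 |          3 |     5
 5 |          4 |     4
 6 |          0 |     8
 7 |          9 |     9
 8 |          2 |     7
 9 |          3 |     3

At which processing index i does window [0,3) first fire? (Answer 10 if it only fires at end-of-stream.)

7

i=0 t=0 v=3: → [0,3); WM=-2
i=1 t=0 v=4: → [0,3); WM=-2
i=2 t=1 v=4: → [0,3); WM=-1
i=3 t=1 v=5: → [0,3); WM=-1
i=4 t=3 v=5: → [3,6); WM=1
i=5 t=4 v=4: → [3,6); WM=2
i=6 t=0 v=8: → [0,3); WM=2
i=7 t=9 v=9: → [9,12); WM=7; [0,3) fires=8 [3,6) fires=5
i=8 t=2 v=7: DROP (t<7-4); WM=7
i=9 t=3 v=3: → [3,6); WM=7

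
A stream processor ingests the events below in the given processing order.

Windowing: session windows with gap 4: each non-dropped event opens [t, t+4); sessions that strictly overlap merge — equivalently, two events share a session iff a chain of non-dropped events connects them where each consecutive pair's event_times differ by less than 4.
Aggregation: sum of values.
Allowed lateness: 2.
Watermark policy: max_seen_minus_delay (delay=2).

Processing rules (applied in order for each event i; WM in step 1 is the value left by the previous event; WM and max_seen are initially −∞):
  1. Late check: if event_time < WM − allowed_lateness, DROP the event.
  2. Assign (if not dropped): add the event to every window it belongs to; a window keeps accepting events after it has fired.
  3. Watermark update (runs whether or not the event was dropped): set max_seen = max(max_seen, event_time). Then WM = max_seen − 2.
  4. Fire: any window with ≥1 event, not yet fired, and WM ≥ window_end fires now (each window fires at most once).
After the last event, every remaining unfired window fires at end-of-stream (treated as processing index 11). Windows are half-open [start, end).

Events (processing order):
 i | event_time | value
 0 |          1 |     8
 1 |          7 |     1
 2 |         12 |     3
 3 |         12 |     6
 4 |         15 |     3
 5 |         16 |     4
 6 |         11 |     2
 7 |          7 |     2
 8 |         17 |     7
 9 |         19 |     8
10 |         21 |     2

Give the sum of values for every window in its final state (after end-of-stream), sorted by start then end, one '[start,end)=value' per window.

i=0 t=1 v=8: → [1,5); WM=-1
i=1 t=7 v=1: → [7,11); WM=5
i=2 t=12 v=3: → [12,16); WM=10
i=3 t=12 v=6: → [12,16); WM=10
i=4 t=15 v=3: → [12,19); WM=13
i=5 t=16 v=4: → [12,20); WM=14
i=6 t=11 v=2: DROP (t<14-2); WM=14
i=7 t=7 v=2: DROP (t<14-2); WM=14
i=8 t=17 v=7: → [12,21); WM=15
i=9 t=19 v=8: → [12,23); WM=17
i=10 t=21 v=2: → [12,25); WM=19

[1,5)=8 [7,11)=1 [12,25)=33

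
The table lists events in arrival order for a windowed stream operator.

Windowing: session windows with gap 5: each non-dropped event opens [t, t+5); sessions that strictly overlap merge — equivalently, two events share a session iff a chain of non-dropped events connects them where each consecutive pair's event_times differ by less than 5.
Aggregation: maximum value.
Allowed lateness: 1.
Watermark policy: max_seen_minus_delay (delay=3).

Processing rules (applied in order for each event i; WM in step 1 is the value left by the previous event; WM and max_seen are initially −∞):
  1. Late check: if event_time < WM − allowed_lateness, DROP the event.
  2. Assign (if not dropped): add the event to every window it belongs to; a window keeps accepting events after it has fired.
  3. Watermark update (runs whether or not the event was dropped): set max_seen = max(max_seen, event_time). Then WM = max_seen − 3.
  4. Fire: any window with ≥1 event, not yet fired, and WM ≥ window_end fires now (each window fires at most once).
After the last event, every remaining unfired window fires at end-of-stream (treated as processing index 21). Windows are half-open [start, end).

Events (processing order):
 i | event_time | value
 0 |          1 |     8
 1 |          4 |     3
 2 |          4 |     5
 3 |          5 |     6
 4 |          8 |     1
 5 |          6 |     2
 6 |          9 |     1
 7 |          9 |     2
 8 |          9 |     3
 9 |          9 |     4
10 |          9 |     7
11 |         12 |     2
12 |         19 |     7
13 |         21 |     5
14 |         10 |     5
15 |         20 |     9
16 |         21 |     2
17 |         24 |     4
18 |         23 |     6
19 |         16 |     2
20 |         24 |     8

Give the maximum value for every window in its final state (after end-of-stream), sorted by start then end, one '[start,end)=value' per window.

[1,17)=8 [19,29)=9

i=0 t=1 v=8: → [1,6); WM=-2
i=1 t=4 v=3: → [1,9); WM=1
i=2 t=4 v=5: → [1,9); WM=1
i=3 t=5 v=6: → [1,10); WM=2
i=4 t=8 v=1: → [1,13); WM=5
i=5 t=6 v=2: → [1,13); WM=5
i=6 t=9 v=1: → [1,14); WM=6
i=7 t=9 v=2: → [1,14); WM=6
i=8 t=9 v=3: → [1,14); WM=6
i=9 t=9 v=4: → [1,14); WM=6
i=10 t=9 v=7: → [1,14); WM=6
i=11 t=12 v=2: → [1,17); WM=9
i=12 t=19 v=7: → [19,24); WM=16
i=13 t=21 v=5: → [19,26); WM=18
i=14 t=10 v=5: DROP (t<18-1); WM=18
i=15 t=20 v=9: → [19,26); WM=18
i=16 t=21 v=2: → [19,26); WM=18
i=17 t=24 v=4: → [19,29); WM=21
i=18 t=23 v=6: → [19,29); WM=21
i=19 t=16 v=2: DROP (t<21-1); WM=21
i=20 t=24 v=8: → [19,29); WM=21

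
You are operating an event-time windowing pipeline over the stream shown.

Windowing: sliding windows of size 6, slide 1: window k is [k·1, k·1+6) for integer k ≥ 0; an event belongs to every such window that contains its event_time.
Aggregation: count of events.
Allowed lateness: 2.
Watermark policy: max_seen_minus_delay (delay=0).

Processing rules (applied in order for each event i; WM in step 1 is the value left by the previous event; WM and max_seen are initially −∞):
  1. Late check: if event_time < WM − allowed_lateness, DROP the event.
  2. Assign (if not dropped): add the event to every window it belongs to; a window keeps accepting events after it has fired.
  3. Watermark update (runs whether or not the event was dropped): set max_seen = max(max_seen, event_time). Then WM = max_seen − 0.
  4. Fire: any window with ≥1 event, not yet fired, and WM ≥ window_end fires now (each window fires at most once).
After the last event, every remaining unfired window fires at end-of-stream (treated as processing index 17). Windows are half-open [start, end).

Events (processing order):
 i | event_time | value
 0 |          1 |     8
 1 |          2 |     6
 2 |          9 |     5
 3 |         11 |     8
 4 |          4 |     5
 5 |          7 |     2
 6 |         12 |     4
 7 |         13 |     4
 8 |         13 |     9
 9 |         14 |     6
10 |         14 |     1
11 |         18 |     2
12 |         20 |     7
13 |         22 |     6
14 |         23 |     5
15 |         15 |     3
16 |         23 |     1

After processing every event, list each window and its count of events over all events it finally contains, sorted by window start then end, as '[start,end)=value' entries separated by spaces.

[0,6)=2 [1,7)=2 [2,8)=1 [4,10)=1 [5,11)=1 [6,12)=2 [7,13)=3 [8,14)=5 [9,15)=7 [10,16)=6 [11,17)=6 [12,18)=5 [13,19)=5 [14,20)=3 [15,21)=2 [16,22)=2 [17,23)=3 [18,24)=5 [19,25)=4 [20,26)=4 [21,27)=3 [22,28)=3 [23,29)=2

i=0 t=1 v=8: → [1,7),[0,6); WM=1
i=1 t=2 v=6: → [2,8),[1,7),[0,6); WM=2
i=2 t=9 v=5: → [9,15),[8,14),[7,13),[6,12),[5,11),[4,10); WM=9; [0,6) fires=2 [1,7) fires=2 [2,8) fires=1
i=3 t=11 v=8: → [11,17),[10,16),[9,15),[8,14),[7,13),[6,12); WM=11; [4,10) fires=1 [5,11) fires=1
i=4 t=4 v=5: DROP (t<11-2); WM=11
i=5 t=7 v=2: DROP (t<11-2); WM=11
i=6 t=12 v=4: → [12,18),[11,17),[10,16),[9,15),[8,14),[7,13); WM=12; [6,12) fires=2
i=7 t=13 v=4: → [13,19),[12,18),[11,17),[10,16),[9,15),[8,14); WM=13; [7,13) fires=3
i=8 t=13 v=9: → [13,19),[12,18),[11,17),[10,16),[9,15),[8,14); WM=13
i=9 t=14 v=6: → [14,20),[13,19),[12,18),[11,17),[10,16),[9,15); WM=14; [8,14) fires=5
i=10 t=14 v=1: → [14,20),[13,19),[12,18),[11,17),[10,16),[9,15); WM=14
i=11 t=18 v=2: → [18,24),[17,23),[16,22),[15,21),[14,20),[13,19); WM=18; [9,15) fires=7 [10,16) fires=6 [11,17) fires=6 [12,18) fires=5
i=12 t=20 v=7: → [20,26),[19,25),[18,24),[17,23),[16,22),[15,21); WM=20; [13,19) fires=5 [14,20) fires=3
i=13 t=22 v=6: → [22,28),[21,27),[20,26),[19,25),[18,24),[17,23); WM=22; [15,21) fires=2 [16,22) fires=2
i=14 t=23 v=5: → [23,29),[22,28),[21,27),[20,26),[19,25),[18,24); WM=23; [17,23) fires=3
i=15 t=15 v=3: DROP (t<23-2); WM=23
i=16 t=23 v=1: → [23,29),[22,28),[21,27),[20,26),[19,25),[18,24); WM=23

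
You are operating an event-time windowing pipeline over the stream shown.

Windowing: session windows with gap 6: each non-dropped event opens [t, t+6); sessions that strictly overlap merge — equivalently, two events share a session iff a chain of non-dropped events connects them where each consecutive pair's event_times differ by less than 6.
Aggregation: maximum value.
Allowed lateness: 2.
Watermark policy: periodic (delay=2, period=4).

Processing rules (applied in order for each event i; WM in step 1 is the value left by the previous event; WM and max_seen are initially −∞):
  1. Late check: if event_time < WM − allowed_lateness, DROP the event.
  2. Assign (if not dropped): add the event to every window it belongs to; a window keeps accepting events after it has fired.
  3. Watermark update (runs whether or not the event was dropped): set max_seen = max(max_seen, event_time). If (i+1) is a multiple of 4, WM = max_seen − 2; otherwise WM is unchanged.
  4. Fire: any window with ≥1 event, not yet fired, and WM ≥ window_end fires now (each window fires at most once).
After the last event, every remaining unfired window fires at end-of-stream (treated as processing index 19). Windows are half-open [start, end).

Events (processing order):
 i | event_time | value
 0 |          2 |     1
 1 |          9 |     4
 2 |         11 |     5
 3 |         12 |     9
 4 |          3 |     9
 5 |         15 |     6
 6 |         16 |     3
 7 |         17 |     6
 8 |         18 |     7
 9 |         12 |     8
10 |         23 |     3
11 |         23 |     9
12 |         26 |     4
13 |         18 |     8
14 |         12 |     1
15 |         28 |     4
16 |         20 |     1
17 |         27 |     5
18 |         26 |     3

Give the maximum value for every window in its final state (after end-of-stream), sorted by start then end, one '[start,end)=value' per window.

[2,8)=1 [9,34)=9

i=0 t=2 v=1: → [2,8); WM=−∞
i=1 t=9 v=4: → [9,15); WM=−∞
i=2 t=11 v=5: → [9,17); WM=−∞
i=3 t=12 v=9: → [9,18); WM=10
i=4 t=3 v=9: DROP (t<10-2); WM=10
i=5 t=15 v=6: → [9,21); WM=10
i=6 t=16 v=3: → [9,22); WM=10
i=7 t=17 v=6: → [9,23); WM=15
i=8 t=18 v=7: → [9,24); WM=15
i=9 t=12 v=8: DROP (t<15-2); WM=15
i=10 t=23 v=3: → [9,29); WM=15
i=11 t=23 v=9: → [9,29); WM=21
i=12 t=26 v=4: → [9,32); WM=21
i=13 t=18 v=8: DROP (t<21-2); WM=21
i=14 t=12 v=1: DROP (t<21-2); WM=21
i=15 t=28 v=4: → [9,34); WM=26
i=16 t=20 v=1: DROP (t<26-2); WM=26
i=17 t=27 v=5: → [9,34); WM=26
i=18 t=26 v=3: → [9,34); WM=26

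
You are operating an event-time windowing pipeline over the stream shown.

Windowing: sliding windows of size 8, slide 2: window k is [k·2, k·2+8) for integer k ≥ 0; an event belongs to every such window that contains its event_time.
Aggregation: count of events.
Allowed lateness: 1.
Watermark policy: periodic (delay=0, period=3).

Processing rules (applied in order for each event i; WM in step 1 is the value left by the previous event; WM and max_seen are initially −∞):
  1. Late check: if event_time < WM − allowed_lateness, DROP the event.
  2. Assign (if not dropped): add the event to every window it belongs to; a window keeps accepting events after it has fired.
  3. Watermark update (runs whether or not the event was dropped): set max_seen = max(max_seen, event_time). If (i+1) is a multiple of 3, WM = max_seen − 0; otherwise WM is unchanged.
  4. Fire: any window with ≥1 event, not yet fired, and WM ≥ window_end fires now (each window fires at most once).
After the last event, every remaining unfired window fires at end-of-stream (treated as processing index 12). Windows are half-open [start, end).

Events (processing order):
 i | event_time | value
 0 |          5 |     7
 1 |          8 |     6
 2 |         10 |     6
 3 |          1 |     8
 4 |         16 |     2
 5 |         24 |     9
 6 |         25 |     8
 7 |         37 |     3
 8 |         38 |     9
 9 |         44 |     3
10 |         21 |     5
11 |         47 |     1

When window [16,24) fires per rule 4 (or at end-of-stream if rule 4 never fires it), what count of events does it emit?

i=0 t=5 v=7: → [4,12),[2,10),[0,8); WM=−∞
i=1 t=8 v=6: → [8,16),[6,14),[4,12),[2,10); WM=−∞
i=2 t=10 v=6: → [10,18),[8,16),[6,14),[4,12); WM=10; [0,8) fires=1 [2,10) fires=2
i=3 t=1 v=8: DROP (t<10-1); WM=10
i=4 t=16 v=2: → [16,24),[14,22),[12,20),[10,18); WM=10
i=5 t=24 v=9: → [24,32),[22,30),[20,28),[18,26); WM=24; [4,12) fires=3 [6,14) fires=2 [8,16) fires=2 [10,18) fires=2 [12,20) fires=1 [14,22) fires=1 [16,24) fires=1
i=6 t=25 v=8: → [24,32),[22,30),[20,28),[18,26); WM=24
i=7 t=37 v=3: → [36,44),[34,42),[32,40),[30,38); WM=24
i=8 t=38 v=9: → [38,46),[36,44),[34,42),[32,40); WM=38; [18,26) fires=2 [20,28) fires=2 [22,30) fires=2 [24,32) fires=2 [30,38) fires=1
i=9 t=44 v=3: → [44,52),[42,50),[40,48),[38,46); WM=38
i=10 t=21 v=5: DROP (t<38-1); WM=38
i=11 t=47 v=1: → [46,54),[44,52),[42,50),[40,48); WM=47; [32,40) fires=2 [34,42) fires=2 [36,44) fires=2 [38,46) fires=2

1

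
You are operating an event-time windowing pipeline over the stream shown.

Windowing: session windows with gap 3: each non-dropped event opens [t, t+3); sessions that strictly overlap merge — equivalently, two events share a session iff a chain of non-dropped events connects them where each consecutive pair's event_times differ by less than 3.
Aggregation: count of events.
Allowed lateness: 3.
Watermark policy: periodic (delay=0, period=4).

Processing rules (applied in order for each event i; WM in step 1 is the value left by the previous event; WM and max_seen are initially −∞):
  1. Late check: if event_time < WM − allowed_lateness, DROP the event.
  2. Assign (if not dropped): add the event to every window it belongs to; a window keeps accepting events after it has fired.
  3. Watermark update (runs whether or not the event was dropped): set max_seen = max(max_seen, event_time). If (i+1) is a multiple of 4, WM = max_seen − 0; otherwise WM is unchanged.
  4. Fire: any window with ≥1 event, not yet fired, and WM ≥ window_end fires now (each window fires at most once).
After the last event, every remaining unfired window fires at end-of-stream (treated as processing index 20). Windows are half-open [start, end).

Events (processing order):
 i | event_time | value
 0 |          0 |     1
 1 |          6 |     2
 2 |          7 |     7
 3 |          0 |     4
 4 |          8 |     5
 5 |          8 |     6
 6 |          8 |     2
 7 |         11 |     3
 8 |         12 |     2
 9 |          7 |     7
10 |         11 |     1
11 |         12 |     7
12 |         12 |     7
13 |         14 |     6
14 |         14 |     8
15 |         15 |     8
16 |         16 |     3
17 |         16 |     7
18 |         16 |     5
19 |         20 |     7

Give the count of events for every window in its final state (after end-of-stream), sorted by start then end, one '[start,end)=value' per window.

i=0 t=0 v=1: → [0,3); WM=−∞
i=1 t=6 v=2: → [6,9); WM=−∞
i=2 t=7 v=7: → [6,10); WM=−∞
i=3 t=0 v=4: → [0,3); WM=7
i=4 t=8 v=5: → [6,11); WM=7
i=5 t=8 v=6: → [6,11); WM=7
i=6 t=8 v=2: → [6,11); WM=7
i=7 t=11 v=3: → [11,14); WM=11
i=8 t=12 v=2: → [11,15); WM=11
i=9 t=7 v=7: DROP (t<11-3); WM=11
i=10 t=11 v=1: → [11,15); WM=11
i=11 t=12 v=7: → [11,15); WM=12
i=12 t=12 v=7: → [11,15); WM=12
i=13 t=14 v=6: → [11,17); WM=12
i=14 t=14 v=8: → [11,17); WM=12
i=15 t=15 v=8: → [11,18); WM=15
i=16 t=16 v=3: → [11,19); WM=15
i=17 t=16 v=7: → [11,19); WM=15
i=18 t=16 v=5: → [11,19); WM=15
i=19 t=20 v=7: → [20,23); WM=20

[0,3)=2 [6,11)=5 [11,19)=11 [20,23)=1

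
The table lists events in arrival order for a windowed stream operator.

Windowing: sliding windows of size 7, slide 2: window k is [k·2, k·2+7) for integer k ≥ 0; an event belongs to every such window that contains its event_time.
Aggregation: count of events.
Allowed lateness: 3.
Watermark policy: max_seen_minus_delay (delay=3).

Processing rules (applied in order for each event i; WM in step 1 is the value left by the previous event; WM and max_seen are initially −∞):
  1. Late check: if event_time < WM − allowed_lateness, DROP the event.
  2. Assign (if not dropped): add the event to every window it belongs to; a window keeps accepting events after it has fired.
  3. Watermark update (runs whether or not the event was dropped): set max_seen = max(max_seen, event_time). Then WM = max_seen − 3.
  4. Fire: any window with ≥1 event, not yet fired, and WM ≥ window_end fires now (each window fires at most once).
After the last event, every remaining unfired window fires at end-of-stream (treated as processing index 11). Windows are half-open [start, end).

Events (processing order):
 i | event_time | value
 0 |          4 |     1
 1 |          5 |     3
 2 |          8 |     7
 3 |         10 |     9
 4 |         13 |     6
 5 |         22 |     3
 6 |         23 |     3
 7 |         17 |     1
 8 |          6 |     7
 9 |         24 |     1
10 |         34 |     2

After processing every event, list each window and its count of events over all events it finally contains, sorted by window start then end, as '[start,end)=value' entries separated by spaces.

i=0 t=4 v=1: → [4,11),[2,9),[0,7); WM=1
i=1 t=5 v=3: → [4,11),[2,9),[0,7); WM=2
i=2 t=8 v=7: → [8,15),[6,13),[4,11),[2,9); WM=5
i=3 t=10 v=9: → [10,17),[8,15),[6,13),[4,11); WM=7; [0,7) fires=2
i=4 t=13 v=6: → [12,19),[10,17),[8,15); WM=10; [2,9) fires=3
i=5 t=22 v=3: → [22,29),[20,27),[18,25),[16,23); WM=19; [4,11) fires=4 [6,13) fires=2 [8,15) fires=3 [10,17) fires=2 [12,19) fires=1
i=6 t=23 v=3: → [22,29),[20,27),[18,25); WM=20
i=7 t=17 v=1: → [16,23),[14,21),[12,19); WM=20
i=8 t=6 v=7: DROP (t<20-3); WM=20
i=9 t=24 v=1: → [24,31),[22,29),[20,27),[18,25); WM=21; [14,21) fires=1
i=10 t=34 v=2: → [34,41),[32,39),[30,37),[28,35); WM=31; [16,23) fires=2 [18,25) fires=3 [20,27) fires=3 [22,29) fires=3 [24,31) fires=1

[0,7)=2 [2,9)=3 [4,11)=4 [6,13)=2 [8,15)=3 [10,17)=2 [12,19)=2 [14,21)=1 [16,23)=2 [18,25)=3 [20,27)=3 [22,29)=3 [24,31)=1 [28,35)=1 [30,37)=1 [32,39)=1 [34,41)=1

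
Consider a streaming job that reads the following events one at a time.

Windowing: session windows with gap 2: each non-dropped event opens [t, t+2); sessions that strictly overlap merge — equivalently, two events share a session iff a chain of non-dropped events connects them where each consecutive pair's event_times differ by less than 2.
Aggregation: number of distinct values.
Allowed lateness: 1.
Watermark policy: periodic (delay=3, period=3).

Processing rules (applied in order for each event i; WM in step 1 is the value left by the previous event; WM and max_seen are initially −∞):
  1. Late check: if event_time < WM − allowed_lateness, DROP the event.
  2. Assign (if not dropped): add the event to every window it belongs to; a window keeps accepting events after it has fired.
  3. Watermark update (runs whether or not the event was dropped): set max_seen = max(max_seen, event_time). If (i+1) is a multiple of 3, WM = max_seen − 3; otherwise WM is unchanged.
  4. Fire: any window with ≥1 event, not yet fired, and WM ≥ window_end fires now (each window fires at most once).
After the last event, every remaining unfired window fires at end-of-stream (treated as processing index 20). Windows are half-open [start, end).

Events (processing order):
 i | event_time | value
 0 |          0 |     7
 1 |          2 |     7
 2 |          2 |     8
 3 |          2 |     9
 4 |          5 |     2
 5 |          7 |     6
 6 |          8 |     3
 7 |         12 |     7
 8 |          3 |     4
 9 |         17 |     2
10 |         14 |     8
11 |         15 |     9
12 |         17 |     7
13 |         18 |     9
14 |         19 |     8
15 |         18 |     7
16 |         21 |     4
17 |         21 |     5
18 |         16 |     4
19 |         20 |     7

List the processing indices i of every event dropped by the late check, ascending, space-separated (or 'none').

i=0 t=0 v=7: → [0,2); WM=−∞
i=1 t=2 v=7: → [2,4); WM=−∞
i=2 t=2 v=8: → [2,4); WM=-1
i=3 t=2 v=9: → [2,4); WM=-1
i=4 t=5 v=2: → [5,7); WM=-1
i=5 t=7 v=6: → [7,9); WM=4
i=6 t=8 v=3: → [7,10); WM=4
i=7 t=12 v=7: → [12,14); WM=4
i=8 t=3 v=4: → [2,5); WM=9
i=9 t=17 v=2: → [17,19); WM=9
i=10 t=14 v=8: → [14,16); WM=9
i=11 t=15 v=9: → [14,17); WM=14
i=12 t=17 v=7: → [17,19); WM=14
i=13 t=18 v=9: → [17,20); WM=14
i=14 t=19 v=8: → [17,21); WM=16
i=15 t=18 v=7: → [17,21); WM=16
i=16 t=21 v=4: → [21,23); WM=16
i=17 t=21 v=5: → [21,23); WM=18
i=18 t=16 v=4: DROP (t<18-1); WM=18
i=19 t=20 v=7: → [17,23); WM=18

18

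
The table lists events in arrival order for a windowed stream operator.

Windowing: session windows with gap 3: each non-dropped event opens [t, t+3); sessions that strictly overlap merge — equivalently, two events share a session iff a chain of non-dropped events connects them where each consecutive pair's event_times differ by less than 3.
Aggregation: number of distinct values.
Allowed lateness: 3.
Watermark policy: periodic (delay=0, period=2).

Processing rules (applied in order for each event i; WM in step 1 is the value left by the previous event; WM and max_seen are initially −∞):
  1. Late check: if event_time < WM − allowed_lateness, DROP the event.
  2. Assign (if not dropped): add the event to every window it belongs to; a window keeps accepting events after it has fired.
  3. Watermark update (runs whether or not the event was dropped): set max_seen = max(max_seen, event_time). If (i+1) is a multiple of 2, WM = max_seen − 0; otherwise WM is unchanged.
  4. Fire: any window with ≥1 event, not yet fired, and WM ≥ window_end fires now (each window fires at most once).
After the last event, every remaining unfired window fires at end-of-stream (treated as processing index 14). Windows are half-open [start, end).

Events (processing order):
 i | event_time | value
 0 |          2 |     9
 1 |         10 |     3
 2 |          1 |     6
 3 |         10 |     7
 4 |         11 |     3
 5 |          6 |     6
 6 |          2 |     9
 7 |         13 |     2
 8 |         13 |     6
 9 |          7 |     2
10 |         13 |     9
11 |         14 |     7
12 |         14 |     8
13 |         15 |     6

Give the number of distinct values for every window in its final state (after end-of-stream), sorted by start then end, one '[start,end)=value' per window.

[2,5)=1 [10,18)=6

i=0 t=2 v=9: → [2,5); WM=−∞
i=1 t=10 v=3: → [10,13); WM=10
i=2 t=1 v=6: DROP (t<10-3); WM=10
i=3 t=10 v=7: → [10,13); WM=10
i=4 t=11 v=3: → [10,14); WM=10
i=5 t=6 v=6: DROP (t<10-3); WM=11
i=6 t=2 v=9: DROP (t<11-3); WM=11
i=7 t=13 v=2: → [10,16); WM=13
i=8 t=13 v=6: → [10,16); WM=13
i=9 t=7 v=2: DROP (t<13-3); WM=13
i=10 t=13 v=9: → [10,16); WM=13
i=11 t=14 v=7: → [10,17); WM=14
i=12 t=14 v=8: → [10,17); WM=14
i=13 t=15 v=6: → [10,18); WM=15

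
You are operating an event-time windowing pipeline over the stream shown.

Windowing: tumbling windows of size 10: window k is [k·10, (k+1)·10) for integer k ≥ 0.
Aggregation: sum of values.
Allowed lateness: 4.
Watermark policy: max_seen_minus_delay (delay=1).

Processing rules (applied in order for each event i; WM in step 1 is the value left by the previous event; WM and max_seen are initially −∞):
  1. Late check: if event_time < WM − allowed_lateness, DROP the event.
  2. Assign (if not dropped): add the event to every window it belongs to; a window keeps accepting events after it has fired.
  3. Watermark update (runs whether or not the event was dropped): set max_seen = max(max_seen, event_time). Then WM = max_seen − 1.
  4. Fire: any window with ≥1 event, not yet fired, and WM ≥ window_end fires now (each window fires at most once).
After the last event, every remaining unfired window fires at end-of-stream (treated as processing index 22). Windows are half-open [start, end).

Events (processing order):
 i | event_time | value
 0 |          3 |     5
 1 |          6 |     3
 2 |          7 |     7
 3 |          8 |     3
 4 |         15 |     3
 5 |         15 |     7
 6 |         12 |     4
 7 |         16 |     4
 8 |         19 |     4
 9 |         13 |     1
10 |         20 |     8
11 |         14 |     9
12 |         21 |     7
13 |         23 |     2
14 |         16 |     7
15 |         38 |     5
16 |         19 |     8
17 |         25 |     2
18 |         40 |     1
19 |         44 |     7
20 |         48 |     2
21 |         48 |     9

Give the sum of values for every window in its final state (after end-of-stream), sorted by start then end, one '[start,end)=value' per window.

i=0 t=3 v=5: → [0,10); WM=2
i=1 t=6 v=3: → [0,10); WM=5
i=2 t=7 v=7: → [0,10); WM=6
i=3 t=8 v=3: → [0,10); WM=7
i=4 t=15 v=3: → [10,20); WM=14; [0,10) fires=18
i=5 t=15 v=7: → [10,20); WM=14
i=6 t=12 v=4: → [10,20); WM=14
i=7 t=16 v=4: → [10,20); WM=15
i=8 t=19 v=4: → [10,20); WM=18
i=9 t=13 v=1: DROP (t<18-4); WM=18
i=10 t=20 v=8: → [20,30); WM=19
i=11 t=14 v=9: DROP (t<19-4); WM=19
i=12 t=21 v=7: → [20,30); WM=20; [10,20) fires=22
i=13 t=23 v=2: → [20,30); WM=22
i=14 t=16 v=7: DROP (t<22-4); WM=22
i=15 t=38 v=5: → [30,40); WM=37; [20,30) fires=17
i=16 t=19 v=8: DROP (t<37-4); WM=37
i=17 t=25 v=2: DROP (t<37-4); WM=37
i=18 t=40 v=1: → [40,50); WM=39
i=19 t=44 v=7: → [40,50); WM=43; [30,40) fires=5
i=20 t=48 v=2: → [40,50); WM=47
i=21 t=48 v=9: → [40,50); WM=47

[0,10)=18 [10,20)=22 [20,30)=17 [30,40)=5 [40,50)=19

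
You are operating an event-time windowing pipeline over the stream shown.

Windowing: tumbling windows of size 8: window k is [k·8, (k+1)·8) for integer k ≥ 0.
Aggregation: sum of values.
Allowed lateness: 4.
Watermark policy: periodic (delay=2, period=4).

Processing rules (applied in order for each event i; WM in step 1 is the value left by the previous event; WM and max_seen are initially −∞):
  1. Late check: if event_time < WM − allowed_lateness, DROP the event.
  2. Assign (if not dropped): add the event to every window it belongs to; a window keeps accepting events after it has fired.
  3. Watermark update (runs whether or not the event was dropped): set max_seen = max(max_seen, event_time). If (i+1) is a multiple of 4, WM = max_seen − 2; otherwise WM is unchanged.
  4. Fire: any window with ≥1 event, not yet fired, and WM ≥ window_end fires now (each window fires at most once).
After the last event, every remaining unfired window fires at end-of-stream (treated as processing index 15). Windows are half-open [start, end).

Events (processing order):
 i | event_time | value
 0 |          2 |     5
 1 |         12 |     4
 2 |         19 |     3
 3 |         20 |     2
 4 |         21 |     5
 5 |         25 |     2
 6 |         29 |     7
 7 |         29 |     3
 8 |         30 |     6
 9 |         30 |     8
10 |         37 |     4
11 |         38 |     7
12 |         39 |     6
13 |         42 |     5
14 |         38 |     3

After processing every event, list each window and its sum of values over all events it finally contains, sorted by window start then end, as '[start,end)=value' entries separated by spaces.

[0,8)=5 [8,16)=4 [16,24)=10 [24,32)=26 [32,40)=20 [40,48)=5

i=0 t=2 v=5: → [0,8); WM=−∞
i=1 t=12 v=4: → [8,16); WM=−∞
i=2 t=19 v=3: → [16,24); WM=−∞
i=3 t=20 v=2: → [16,24); WM=18; [0,8) fires=5 [8,16) fires=4
i=4 t=21 v=5: → [16,24); WM=18
i=5 t=25 v=2: → [24,32); WM=18
i=6 t=29 v=7: → [24,32); WM=18
i=7 t=29 v=3: → [24,32); WM=27; [16,24) fires=10
i=8 t=30 v=6: → [24,32); WM=27
i=9 t=30 v=8: → [24,32); WM=27
i=10 t=37 v=4: → [32,40); WM=27
i=11 t=38 v=7: → [32,40); WM=36; [24,32) fires=26
i=12 t=39 v=6: → [32,40); WM=36
i=13 t=42 v=5: → [40,48); WM=36
i=14 t=38 v=3: → [32,40); WM=36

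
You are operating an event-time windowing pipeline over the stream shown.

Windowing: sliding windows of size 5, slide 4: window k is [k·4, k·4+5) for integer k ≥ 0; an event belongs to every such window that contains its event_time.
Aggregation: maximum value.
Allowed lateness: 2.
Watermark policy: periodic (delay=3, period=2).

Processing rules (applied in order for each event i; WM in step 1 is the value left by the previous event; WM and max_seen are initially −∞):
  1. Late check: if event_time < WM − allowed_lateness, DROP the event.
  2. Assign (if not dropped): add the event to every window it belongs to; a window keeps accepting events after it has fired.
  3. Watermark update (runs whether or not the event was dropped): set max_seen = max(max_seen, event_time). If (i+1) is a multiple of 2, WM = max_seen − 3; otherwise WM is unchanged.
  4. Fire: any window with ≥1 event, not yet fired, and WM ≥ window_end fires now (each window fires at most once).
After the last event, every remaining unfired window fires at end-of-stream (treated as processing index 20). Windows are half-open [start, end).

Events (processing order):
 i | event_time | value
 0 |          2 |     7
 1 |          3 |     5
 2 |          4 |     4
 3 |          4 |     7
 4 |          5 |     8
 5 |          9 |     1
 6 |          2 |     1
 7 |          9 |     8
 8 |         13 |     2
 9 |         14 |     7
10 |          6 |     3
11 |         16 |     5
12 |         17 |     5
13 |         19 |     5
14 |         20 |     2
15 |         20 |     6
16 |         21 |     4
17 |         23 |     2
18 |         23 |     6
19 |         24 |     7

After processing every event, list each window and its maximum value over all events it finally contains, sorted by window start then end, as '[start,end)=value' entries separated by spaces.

[0,5)=7 [4,9)=8 [8,13)=8 [12,17)=7 [16,21)=6 [20,25)=7 [24,29)=7

i=0 t=2 v=7: → [0,5); WM=−∞
i=1 t=3 v=5: → [0,5); WM=0
i=2 t=4 v=4: → [4,9),[0,5); WM=0
i=3 t=4 v=7: → [4,9),[0,5); WM=1
i=4 t=5 v=8: → [4,9); WM=1
i=5 t=9 v=1: → [8,13); WM=6; [0,5) fires=7
i=6 t=2 v=1: DROP (t<6-2); WM=6
i=7 t=9 v=8: → [8,13); WM=6
i=8 t=13 v=2: → [12,17); WM=6
i=9 t=14 v=7: → [12,17); WM=11; [4,9) fires=8
i=10 t=6 v=3: DROP (t<11-2); WM=11
i=11 t=16 v=5: → [16,21),[12,17); WM=13; [8,13) fires=8
i=12 t=17 v=5: → [16,21); WM=13
i=13 t=19 v=5: → [16,21); WM=16
i=14 t=20 v=2: → [20,25),[16,21); WM=16
i=15 t=20 v=6: → [20,25),[16,21); WM=17; [12,17) fires=7
i=16 t=21 v=4: → [20,25); WM=17
i=17 t=23 v=2: → [20,25); WM=20
i=18 t=23 v=6: → [20,25); WM=20
i=19 t=24 v=7: → [24,29),[20,25); WM=21; [16,21) fires=6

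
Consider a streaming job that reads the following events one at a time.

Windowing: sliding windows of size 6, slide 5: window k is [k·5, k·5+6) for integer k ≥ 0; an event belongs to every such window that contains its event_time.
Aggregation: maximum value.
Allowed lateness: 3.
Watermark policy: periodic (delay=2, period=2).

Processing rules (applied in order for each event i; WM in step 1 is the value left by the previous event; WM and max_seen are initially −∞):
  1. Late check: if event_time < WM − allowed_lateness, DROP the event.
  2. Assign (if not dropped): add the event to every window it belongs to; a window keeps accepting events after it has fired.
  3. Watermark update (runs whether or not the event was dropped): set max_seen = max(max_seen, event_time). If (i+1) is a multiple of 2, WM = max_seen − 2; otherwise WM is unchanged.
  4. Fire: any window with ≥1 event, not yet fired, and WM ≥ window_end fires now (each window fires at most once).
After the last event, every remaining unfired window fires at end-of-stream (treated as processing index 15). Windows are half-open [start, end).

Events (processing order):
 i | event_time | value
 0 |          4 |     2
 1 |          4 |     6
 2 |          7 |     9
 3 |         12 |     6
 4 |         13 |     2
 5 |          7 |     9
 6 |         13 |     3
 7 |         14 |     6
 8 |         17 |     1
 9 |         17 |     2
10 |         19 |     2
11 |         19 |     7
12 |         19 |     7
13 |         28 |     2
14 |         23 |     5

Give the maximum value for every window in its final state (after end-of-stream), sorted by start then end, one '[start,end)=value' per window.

i=0 t=4 v=2: → [0,6); WM=−∞
i=1 t=4 v=6: → [0,6); WM=2
i=2 t=7 v=9: → [5,11); WM=2
i=3 t=12 v=6: → [10,16); WM=10; [0,6) fires=6
i=4 t=13 v=2: → [10,16); WM=10
i=5 t=7 v=9: → [5,11); WM=11; [5,11) fires=9
i=6 t=13 v=3: → [10,16); WM=11
i=7 t=14 v=6: → [10,16); WM=12
i=8 t=17 v=1: → [15,21); WM=12
i=9 t=17 v=2: → [15,21); WM=15
i=10 t=19 v=2: → [15,21); WM=15
i=11 t=19 v=7: → [15,21); WM=17; [10,16) fires=6
i=12 t=19 v=7: → [15,21); WM=17
i=13 t=28 v=2: → [25,31); WM=26; [15,21) fires=7
i=14 t=23 v=5: → [20,26); WM=26; [20,26) fires=5

[0,6)=6 [5,11)=9 [10,16)=6 [15,21)=7 [20,26)=5 [25,31)=2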